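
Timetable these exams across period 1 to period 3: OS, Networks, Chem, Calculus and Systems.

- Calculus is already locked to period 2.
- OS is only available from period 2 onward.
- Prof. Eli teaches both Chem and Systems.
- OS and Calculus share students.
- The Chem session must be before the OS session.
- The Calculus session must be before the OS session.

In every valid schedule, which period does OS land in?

OS's window is period 2–period 3.
Calculus is fixed at period 2, and OS can't share a period with Calculus.
So OS must be period 3.

period 3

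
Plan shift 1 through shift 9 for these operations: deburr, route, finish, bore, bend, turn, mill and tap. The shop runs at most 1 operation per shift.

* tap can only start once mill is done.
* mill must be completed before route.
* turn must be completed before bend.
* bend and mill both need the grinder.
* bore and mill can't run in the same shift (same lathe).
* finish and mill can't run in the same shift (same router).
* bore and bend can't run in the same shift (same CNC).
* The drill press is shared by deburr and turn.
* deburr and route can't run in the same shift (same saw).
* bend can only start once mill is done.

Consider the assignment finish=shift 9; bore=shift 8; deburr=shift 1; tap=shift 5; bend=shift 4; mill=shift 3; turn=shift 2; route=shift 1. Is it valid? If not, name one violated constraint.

No. deburr and route can't run in the same shift (same saw) is not satisfied.

bend can only start once mill is done — holds.
The shop runs at most 1 operation per shift — violated.
bore and bend can't run in the same shift (same CNC) — holds.
The drill press is shared by deburr and turn — holds.
bore and mill can't run in the same shift (same lathe) — holds.
tap can only start once mill is done — holds.
bend and mill both need the grinder — holds.
deburr and route can't run in the same shift (same saw) — violated.
mill must be completed before route — violated.
turn must be completed before bend — holds.
finish and mill can't run in the same shift (same router) — holds.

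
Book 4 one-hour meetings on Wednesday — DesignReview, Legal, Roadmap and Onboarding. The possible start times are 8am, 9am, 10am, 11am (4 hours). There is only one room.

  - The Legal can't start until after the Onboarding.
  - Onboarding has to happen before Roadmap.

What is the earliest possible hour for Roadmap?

Precedence pushes Roadmap to at least 9am.
Roadmap at 9am is achievable: Legal -> 10am; Roadmap -> 9am; DesignReview -> 11am; Onboarding -> 8am.

9am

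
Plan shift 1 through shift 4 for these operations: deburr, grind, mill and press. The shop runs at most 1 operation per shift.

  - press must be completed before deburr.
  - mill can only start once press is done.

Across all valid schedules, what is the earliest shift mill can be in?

Precedence pushes mill to at least shift 2.
mill at shift 2 is achievable: press=shift 1, grind=shift 4, mill=shift 2, deburr=shift 3.

shift 2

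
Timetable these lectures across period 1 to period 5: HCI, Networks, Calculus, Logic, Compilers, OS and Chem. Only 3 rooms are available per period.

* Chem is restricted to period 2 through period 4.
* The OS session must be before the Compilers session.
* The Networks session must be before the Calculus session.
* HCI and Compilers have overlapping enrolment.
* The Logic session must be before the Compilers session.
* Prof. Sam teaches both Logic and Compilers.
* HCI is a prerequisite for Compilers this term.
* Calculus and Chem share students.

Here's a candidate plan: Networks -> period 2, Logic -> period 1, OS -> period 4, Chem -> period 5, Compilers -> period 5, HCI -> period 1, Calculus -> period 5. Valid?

Chem is restricted to period 2 through period 4 — violated.
Calculus and Chem share students — violated.
The Networks session must be before the Calculus session — holds.
Prof. Sam teaches both Logic and Compilers — holds.
The Logic session must be before the Compilers session — holds.
Only 3 rooms are available per period — holds.
The OS session must be before the Compilers session — holds.
HCI is a prerequisite for Compilers this term — holds.
HCI and Compilers have overlapping enrolment — holds.

No. Chem is restricted to period 2 through period 4 is not satisfied.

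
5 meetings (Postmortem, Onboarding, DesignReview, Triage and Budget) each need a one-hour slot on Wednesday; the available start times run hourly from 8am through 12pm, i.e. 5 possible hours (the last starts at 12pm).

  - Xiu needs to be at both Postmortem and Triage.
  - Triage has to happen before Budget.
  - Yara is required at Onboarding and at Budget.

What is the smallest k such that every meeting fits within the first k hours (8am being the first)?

The precedence chain requires at least 2 distinct hours.
2 works (last occupied hour: 9am): for example Postmortem=9am; Budget=9am; Onboarding=8am; Triage=8am; DesignReview=8am.

2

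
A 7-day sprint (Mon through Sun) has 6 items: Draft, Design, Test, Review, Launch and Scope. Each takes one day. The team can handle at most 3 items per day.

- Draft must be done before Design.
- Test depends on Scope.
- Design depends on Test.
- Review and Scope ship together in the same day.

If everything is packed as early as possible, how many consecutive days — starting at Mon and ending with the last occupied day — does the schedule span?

The precedence chain requires at least 3 distinct days.
With at most 3 per day and 6 tasks, at least 2 days are needed.
3 works (last occupied day: Wed): for example Test=Tue; Scope=Mon; Draft=Mon; Design=Wed; Launch=Tue; Review=Mon.

3 days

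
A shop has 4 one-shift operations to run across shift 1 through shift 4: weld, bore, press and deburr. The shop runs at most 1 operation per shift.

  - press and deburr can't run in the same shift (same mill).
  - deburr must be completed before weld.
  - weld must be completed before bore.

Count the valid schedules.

4

Enumerating: deburr=shift 1; weld=shift 2; bore=shift 3; press=shift 4 | bore -> shift 4; deburr -> shift 1; weld -> shift 2; press -> shift 3 | weld -> shift 3; press -> shift 2; bore -> shift 4; deburr -> shift 1 | deburr in shift 2, weld in shift 3, bore in shift 4, press in shift 1.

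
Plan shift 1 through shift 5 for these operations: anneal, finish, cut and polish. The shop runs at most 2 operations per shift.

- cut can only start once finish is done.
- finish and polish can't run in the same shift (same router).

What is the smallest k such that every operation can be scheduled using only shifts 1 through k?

2

The precedence chain requires at least 2 distinct shifts.
With at most 2 per shift and 4 operations, at least 2 shifts are needed.
2 works (last occupied shift: shift 2): for example cut in shift 2; anneal in shift 1; polish in shift 2; finish in shift 1.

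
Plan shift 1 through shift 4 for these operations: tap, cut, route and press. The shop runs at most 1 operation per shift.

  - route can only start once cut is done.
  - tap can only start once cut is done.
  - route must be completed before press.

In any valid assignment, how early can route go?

Precedence pushes route to at least shift 2; downstream work caps route at shift 3.
route at shift 2 is achievable: route in shift 2, cut in shift 1, tap in shift 3, press in shift 4.

shift 2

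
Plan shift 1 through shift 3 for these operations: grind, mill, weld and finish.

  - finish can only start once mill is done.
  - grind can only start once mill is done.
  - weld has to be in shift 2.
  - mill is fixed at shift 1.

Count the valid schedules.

4

Enumerating: grind -> shift 2; mill -> shift 1; finish -> shift 2; weld -> shift 2 | mill -> shift 1, grind -> shift 2, weld -> shift 2, finish -> shift 3 | finish -> shift 2, grind -> shift 3, mill -> shift 1, weld -> shift 2 | grind=shift 3; weld=shift 2; finish=shift 3; mill=shift 1.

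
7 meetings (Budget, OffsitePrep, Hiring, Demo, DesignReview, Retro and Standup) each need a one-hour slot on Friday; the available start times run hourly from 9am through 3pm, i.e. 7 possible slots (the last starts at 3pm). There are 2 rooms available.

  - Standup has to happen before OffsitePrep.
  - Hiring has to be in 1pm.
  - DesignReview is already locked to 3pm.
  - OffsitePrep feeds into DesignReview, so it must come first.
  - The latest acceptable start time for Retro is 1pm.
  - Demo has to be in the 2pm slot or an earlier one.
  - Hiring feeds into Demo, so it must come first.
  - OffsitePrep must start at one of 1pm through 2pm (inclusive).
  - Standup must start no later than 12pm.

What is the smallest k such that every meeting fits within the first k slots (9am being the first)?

7 slots

The precedence chain requires at least 3 distinct slots.
With at most 2 per slot and 7 meetings, at least 4 slots are needed.
DesignReview can't be placed before 3pm — that is slot 7 counting from 9am — so the schedule must run through at least 7 slots.
7 works (last occupied slot: 3pm): for example DesignReview=3pm, Standup=9am, Retro=9am, Budget=10am, OffsitePrep=1pm, Hiring=1pm, Demo=2pm.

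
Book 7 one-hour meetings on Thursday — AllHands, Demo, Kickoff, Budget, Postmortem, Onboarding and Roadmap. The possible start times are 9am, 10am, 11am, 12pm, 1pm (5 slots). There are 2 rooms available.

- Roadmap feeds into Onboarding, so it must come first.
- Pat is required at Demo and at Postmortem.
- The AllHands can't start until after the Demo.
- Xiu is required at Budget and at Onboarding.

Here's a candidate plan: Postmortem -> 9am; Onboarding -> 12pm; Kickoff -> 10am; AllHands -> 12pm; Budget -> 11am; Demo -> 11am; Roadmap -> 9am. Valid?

Roadmap feeds into Onboarding, so it must come first — holds.
Xiu is required at Budget and at Onboarding — holds.
Pat is required at Demo and at Postmortem — holds.
The AllHands can't start until after the Demo — holds.
There are 2 rooms available — holds.

Yes, all constraints hold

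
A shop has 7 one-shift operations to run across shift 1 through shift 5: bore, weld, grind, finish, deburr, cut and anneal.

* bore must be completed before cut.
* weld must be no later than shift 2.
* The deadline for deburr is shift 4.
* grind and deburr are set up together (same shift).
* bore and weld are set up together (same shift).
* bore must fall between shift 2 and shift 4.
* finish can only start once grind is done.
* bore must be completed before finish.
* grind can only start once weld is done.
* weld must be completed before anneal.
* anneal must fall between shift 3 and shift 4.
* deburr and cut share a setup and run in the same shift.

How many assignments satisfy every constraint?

6

Splitting on grind: it can be shift 3 (4), shift 4 (2). Listing each branch's schedules as (bore, weld, finish, deburr, cut, anneal) by shift number:
grind=shift 3: (2,2,4,3,3,3) (2,2,4,3,3,4) (2,2,5,3,3,3) (2,2,5,3,3,4) — 4.
grind=shift 4: (2,2,5,4,4,3) (2,2,5,4,4,4) — 2.
Summing: 4 + 2 = 6.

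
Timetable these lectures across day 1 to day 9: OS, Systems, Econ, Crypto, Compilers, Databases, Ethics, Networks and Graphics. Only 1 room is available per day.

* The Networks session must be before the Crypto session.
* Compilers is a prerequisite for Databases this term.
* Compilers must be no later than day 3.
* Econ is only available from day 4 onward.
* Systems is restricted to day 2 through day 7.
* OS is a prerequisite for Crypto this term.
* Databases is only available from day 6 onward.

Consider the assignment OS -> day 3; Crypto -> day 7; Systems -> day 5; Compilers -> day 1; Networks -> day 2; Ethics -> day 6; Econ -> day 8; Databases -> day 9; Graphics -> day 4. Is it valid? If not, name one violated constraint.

Only 1 room is available per day — holds.
Systems is restricted to day 2 through day 7 — holds.
Compilers is a prerequisite for Databases this term — holds.
Databases is only available from day 6 onward — holds.
OS is a prerequisite for Crypto this term — holds.
The Networks session must be before the Crypto session — holds.
Econ is only available from day 4 onward — holds.
Compilers must be no later than day 3 — holds.

Yes, all constraints hold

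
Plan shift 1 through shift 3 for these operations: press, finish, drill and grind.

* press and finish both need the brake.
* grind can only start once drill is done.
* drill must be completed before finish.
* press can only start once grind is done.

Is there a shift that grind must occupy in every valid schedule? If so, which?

shift 2

Precedence pushes grind to at least shift 2; downstream work caps grind at shift 2.
So grind is pinned to shift 2.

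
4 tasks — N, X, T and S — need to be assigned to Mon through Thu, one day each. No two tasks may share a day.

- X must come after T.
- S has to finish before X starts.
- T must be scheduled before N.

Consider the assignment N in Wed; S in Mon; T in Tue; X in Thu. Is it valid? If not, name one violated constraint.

No two tasks may share a day — holds.
S has to finish before X starts — holds.
T must be scheduled before N — holds.
X must come after T — holds.

Yes, all constraints hold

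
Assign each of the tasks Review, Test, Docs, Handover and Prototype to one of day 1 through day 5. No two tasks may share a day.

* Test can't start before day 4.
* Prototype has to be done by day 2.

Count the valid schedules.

Splitting on Review: it can be day 1 (4), day 2 (4), day 3 (8), day 4 (4), day 5 (4). Listing each branch's schedules as (Test, Docs, Handover, Prototype) by day number:
Review=day 1: (4,3,5,2) (4,5,3,2) (5,3,4,2) (5,4,3,2) — 4.
Review=day 2: (4,3,5,1) (4,5,3,1) (5,3,4,1) (5,4,3,1) — 4.
Review=day 3: (4,1,5,2) (4,2,5,1) (4,5,1,2) (4,5,2,1) (5,1,4,2) (5,2,4,1) (5,4,1,2) (5,4,2,1) — 8.
Review=day 4: (5,1,3,2) (5,2,3,1) (5,3,1,2) (5,3,2,1) — 4.
Review=day 5: (4,1,3,2) (4,2,3,1) (4,3,1,2) (4,3,2,1) — 4.
Summing: 4 + 4 + 8 + 4 + 4 = 24.

24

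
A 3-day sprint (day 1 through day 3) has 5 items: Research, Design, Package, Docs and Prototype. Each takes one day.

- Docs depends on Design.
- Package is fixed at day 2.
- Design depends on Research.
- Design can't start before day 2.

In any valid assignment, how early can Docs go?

day 3

Precedence pushes Docs to at least day 3.
Docs at day 3 is achievable: Research=day 1; Design=day 2; Docs=day 3; Prototype=day 1; Package=day 2.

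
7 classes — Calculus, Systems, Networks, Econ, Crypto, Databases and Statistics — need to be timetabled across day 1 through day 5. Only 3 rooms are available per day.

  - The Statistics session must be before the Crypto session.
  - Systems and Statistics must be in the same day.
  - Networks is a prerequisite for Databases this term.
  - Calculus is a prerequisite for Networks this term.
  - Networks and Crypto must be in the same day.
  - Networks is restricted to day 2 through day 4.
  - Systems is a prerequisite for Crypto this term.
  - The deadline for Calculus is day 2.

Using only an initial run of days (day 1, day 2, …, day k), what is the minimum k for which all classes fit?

The precedence chain requires at least 3 distinct days.
With at most 3 per day and 7 classes, at least 3 days are needed.
3 works (last occupied day: day 3): for example Calculus -> day 1; Econ -> day 2; Crypto -> day 2; Networks -> day 2; Statistics -> day 1; Systems -> day 1; Databases -> day 3.

3 days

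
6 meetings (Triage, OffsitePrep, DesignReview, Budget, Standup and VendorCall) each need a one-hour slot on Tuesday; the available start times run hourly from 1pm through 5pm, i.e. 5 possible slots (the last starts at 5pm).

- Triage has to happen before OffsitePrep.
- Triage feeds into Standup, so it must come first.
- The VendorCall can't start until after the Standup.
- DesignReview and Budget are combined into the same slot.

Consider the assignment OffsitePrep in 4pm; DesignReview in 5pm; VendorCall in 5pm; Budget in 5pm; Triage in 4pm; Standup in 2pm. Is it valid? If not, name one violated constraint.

No — it violates: Triage feeds into Standup, so it must come first

DesignReview and Budget are combined into the same slot — holds.
Triage has to happen before OffsitePrep — violated.
The VendorCall can't start until after the Standup — holds.
Triage feeds into Standup, so it must come first — violated.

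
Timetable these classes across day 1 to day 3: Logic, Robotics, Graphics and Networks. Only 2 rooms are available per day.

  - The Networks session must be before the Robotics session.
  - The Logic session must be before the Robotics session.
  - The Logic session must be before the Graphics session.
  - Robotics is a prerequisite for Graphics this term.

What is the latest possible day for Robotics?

day 2

Precedence pushes Robotics to at least day 2; downstream work caps Robotics at day 2.
Robotics at day 2 is achievable: Networks -> day 1; Robotics -> day 2; Graphics -> day 3; Logic -> day 1.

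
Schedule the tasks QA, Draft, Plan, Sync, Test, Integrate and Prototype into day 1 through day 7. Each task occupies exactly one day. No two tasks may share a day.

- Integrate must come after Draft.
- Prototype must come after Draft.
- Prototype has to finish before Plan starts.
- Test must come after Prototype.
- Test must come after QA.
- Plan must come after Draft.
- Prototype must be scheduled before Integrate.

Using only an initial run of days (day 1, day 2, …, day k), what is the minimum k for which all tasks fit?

7 days

The precedence chain requires at least 3 distinct days.
With at most 1 per day and 7 tasks, at least 7 days are needed.
7 works (last occupied day: day 7): for example Draft -> day 1; Test -> day 5; Plan -> day 3; Integrate -> day 6; Prototype -> day 2; QA -> day 4; Sync -> day 7.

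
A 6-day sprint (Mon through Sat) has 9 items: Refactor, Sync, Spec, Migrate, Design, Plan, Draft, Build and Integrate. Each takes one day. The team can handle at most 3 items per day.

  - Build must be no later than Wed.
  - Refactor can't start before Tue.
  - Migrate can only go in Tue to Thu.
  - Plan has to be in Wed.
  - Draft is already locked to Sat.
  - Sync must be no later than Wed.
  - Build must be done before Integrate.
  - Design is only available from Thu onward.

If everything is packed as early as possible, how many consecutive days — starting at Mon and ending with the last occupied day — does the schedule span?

The precedence chain requires at least 2 distinct days.
With at most 3 per day and 9 tasks, at least 3 days are needed.
Draft can't be placed before Sat — that is day 6 counting from Mon — so the schedule must run through at least 6 days.
6 works (last occupied day: Sat): for example Refactor=Tue, Build=Mon, Plan=Wed, Migrate=Tue, Draft=Sat, Design=Thu, Spec=Mon, Sync=Mon, Integrate=Tue.

6 days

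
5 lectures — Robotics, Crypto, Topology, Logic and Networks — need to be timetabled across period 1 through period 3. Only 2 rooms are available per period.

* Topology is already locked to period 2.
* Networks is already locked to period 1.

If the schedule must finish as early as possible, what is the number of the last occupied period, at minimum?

With at most 2 per period and 5 lectures, at least 3 periods are needed.
Topology can't be placed before period 2, so the schedule must run through at least period 2.
3 works (last occupied period: period 3): for example Crypto=period 2; Robotics=period 1; Logic=period 3; Topology=period 2; Networks=period 1.

period 3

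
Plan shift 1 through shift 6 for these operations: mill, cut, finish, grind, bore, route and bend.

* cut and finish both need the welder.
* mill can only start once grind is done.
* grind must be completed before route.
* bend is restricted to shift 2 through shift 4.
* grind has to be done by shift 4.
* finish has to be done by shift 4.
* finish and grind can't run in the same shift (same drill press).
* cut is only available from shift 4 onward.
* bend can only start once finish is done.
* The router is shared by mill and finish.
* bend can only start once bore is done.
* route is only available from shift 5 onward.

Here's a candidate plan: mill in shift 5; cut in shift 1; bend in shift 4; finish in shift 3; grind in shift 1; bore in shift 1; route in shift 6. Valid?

No — it violates: cut is only available from shift 4 onward

The router is shared by mill and finish — holds.
finish has to be done by shift 4 — holds.
cut and finish both need the welder — holds.
cut is only available from shift 4 onward — violated.
grind must be completed before route — holds.
grind has to be done by shift 4 — holds.
bend is restricted to shift 2 through shift 4 — holds.
route is only available from shift 5 onward — holds.
bend can only start once finish is done — holds.
bend can only start once bore is done — holds.
mill can only start once grind is done — holds.
finish and grind can't run in the same shift (same drill press) — holds.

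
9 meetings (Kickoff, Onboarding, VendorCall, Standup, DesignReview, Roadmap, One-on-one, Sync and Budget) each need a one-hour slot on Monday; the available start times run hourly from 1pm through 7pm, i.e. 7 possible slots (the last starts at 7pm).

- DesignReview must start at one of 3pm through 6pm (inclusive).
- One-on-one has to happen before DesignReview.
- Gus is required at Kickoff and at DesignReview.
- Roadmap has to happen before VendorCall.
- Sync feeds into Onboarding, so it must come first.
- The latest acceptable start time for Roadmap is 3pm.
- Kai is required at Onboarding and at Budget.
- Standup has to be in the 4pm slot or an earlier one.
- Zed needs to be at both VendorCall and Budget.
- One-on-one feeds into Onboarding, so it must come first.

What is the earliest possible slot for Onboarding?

2pm

Precedence pushes Onboarding to at least 2pm.
Onboarding at 2pm is achievable: Standup -> 1pm, Sync -> 1pm, Roadmap -> 1pm, One-on-one -> 1pm, DesignReview -> 3pm, Onboarding -> 2pm, VendorCall -> 2pm, Kickoff -> 1pm, Budget -> 1pm.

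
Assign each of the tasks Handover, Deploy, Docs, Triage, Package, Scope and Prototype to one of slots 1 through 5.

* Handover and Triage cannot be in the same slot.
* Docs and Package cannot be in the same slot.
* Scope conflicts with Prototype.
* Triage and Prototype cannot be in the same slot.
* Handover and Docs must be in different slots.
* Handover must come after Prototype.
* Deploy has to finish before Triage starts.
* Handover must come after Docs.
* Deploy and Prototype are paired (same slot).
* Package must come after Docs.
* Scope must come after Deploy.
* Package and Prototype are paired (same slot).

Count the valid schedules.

Splitting on Handover: it can be 3 (6), 4 (10), 5 (10). Listing each branch's schedules as (Deploy, Docs, Triage, Package, Scope, Prototype):
Handover=3: (2,1,4,2,3,2) (2,1,4,2,4,2) (2,1,4,2,5,2) (2,1,5,2,3,2) (2,1,5,2,4,2) (2,1,5,2,5,2) — 6.
Handover=4: (2,1,3,2,3,2) (2,1,3,2,4,2) (2,1,3,2,5,2) (2,1,5,2,3,2) (2,1,5,2,4,2) (2,1,5,2,5,2) (3,1,5,3,4,3) (3,1,5,3,5,3) (3,2,5,3,4,3) (3,2,5,3,5,3) — 10.
Handover=5: (2,1,3,2,3,2) (2,1,3,2,4,2) (2,1,3,2,5,2) (2,1,4,2,3,2) (2,1,4,2,4,2) (2,1,4,2,5,2) (3,1,4,3,4,3) (3,1,4,3,5,3) (3,2,4,3,4,3) (3,2,4,3,5,3) — 10.
Summing: 6 + 10 + 10 = 26.

26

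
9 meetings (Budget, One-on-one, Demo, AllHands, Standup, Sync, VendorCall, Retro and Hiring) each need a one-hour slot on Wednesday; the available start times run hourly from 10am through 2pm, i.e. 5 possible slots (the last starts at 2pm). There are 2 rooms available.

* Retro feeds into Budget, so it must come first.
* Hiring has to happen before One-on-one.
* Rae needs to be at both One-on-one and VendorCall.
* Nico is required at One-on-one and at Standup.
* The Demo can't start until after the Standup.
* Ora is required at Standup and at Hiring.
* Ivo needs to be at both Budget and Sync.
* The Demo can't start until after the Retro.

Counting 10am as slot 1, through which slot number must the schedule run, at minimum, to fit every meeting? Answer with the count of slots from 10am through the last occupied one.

5 slots

The precedence chain requires at least 2 distinct slots.
With at most 2 per slot and 9 meetings, at least 5 slots are needed.
5 works (last occupied slot: 2pm): for example AllHands in 12pm, Hiring in 12pm, One-on-one in 1pm, Budget in 11am, Retro in 10am, Sync in 1pm, Demo in 11am, Standup in 10am, VendorCall in 2pm.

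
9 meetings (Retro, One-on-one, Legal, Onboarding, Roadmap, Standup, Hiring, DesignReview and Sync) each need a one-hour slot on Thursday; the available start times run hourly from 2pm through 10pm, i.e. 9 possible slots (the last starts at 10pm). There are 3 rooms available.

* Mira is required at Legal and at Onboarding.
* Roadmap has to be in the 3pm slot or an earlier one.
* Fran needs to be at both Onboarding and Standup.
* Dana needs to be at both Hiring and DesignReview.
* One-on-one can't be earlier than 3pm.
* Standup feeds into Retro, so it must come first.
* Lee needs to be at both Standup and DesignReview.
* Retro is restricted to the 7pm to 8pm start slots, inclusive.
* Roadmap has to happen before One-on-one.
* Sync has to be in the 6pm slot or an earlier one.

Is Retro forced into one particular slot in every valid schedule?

No

Retro can be 7pm (e.g. Sync -> 2pm, Roadmap -> 2pm, DesignReview -> 4pm, Hiring -> 3pm, Standup -> 2pm, Legal -> 3pm, Onboarding -> 4pm, Retro -> 7pm, One-on-one -> 3pm) or 8pm (e.g. Onboarding -> 4pm; Standup -> 2pm; Roadmap -> 2pm; One-on-one -> 3pm; Sync -> 2pm; Hiring -> 3pm; Legal -> 3pm; DesignReview -> 4pm; Retro -> 8pm).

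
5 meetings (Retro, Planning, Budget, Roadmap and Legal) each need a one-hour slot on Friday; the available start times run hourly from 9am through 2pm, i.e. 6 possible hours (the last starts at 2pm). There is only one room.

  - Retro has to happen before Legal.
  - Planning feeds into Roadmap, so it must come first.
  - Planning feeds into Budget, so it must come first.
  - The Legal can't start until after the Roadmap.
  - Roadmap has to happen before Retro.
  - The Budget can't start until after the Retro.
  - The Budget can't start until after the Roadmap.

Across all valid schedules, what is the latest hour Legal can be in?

Precedence pushes Legal to at least 12pm.
Legal at 2pm is achievable: Budget in 12pm; Planning in 9am; Roadmap in 10am; Legal in 2pm; Retro in 11am.

2pm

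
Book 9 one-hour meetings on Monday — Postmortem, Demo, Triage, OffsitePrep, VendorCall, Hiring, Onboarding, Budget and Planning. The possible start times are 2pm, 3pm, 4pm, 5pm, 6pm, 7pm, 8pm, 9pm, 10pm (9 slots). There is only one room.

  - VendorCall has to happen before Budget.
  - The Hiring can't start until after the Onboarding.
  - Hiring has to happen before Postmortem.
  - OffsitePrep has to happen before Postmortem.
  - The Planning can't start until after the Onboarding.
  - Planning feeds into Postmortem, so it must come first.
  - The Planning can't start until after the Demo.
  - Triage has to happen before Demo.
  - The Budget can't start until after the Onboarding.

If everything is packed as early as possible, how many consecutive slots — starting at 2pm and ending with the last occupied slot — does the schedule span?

The precedence chain requires at least 4 distinct slots.
With at most 1 per slot and 9 meetings, at least 9 slots are needed.
9 works (last occupied slot: 10pm): for example Demo=4pm, Planning=5pm, Hiring=6pm, VendorCall=9pm, Onboarding=2pm, Triage=3pm, Postmortem=8pm, Budget=10pm, OffsitePrep=7pm.

9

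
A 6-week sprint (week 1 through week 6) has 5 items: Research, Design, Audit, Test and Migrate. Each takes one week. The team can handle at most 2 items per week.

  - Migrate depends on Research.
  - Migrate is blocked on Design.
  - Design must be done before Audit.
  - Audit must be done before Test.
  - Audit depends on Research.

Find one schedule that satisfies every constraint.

Research in week 1; Audit in week 2; Test in week 3; Design in week 1; Migrate in week 2

Checking: Research(week 1) before Migrate(week 2); Design(week 1) before Migrate(week 2); Audit(week 2) before Test(week 3); Design(week 1) before Audit(week 2); Research(week 1) before Audit(week 2); max 2 per week (cap 2).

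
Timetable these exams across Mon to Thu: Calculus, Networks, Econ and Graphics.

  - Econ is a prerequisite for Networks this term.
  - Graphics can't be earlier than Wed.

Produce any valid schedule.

Networks=Tue; Graphics=Wed; Calculus=Mon; Econ=Mon

Checking: Econ(Mon) before Networks(Tue); Graphics=Wed in [Wed,Thu].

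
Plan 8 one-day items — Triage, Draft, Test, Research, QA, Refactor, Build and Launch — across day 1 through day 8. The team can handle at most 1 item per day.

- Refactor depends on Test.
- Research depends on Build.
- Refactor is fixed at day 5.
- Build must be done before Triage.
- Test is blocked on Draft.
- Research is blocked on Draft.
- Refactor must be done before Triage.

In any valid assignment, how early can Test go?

Precedence pushes Test to at least day 2; downstream work caps Test at day 4.
Test at day 2 is achievable: Test in day 2; Draft in day 1; Research in day 4; QA in day 7; Launch in day 8; Refactor in day 5; Build in day 3; Triage in day 6.

day 2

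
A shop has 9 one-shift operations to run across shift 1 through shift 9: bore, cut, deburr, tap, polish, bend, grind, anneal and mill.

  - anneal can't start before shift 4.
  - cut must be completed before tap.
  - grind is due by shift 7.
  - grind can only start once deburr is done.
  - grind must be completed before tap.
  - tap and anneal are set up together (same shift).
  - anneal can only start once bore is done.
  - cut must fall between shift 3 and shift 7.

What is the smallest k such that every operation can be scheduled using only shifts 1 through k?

The precedence chain requires at least 3 distinct shifts.
anneal can't be placed before shift 4, so the schedule must run through at least shift 4.
4 works (last occupied shift: shift 4): for example mill=shift 1; bore=shift 1; deburr=shift 1; cut=shift 3; grind=shift 2; tap=shift 4; bend=shift 1; anneal=shift 4; polish=shift 1.

4 shifts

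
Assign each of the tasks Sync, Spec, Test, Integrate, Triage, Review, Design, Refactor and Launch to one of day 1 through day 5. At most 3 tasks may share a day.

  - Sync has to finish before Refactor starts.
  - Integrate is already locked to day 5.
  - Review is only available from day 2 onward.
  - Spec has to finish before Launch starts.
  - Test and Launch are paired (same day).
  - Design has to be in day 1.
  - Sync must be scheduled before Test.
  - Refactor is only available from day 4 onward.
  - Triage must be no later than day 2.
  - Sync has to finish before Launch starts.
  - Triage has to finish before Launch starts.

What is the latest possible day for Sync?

Downstream work caps Sync at day 4.
Sync at day 3 is achievable: Integrate=day 5; Triage=day 1; Review=day 2; Refactor=day 4; Spec=day 1; Sync=day 3; Test=day 4; Launch=day 4; Design=day 1.
Nothing later works — the capacity limit rule out every day after day 3.

day 3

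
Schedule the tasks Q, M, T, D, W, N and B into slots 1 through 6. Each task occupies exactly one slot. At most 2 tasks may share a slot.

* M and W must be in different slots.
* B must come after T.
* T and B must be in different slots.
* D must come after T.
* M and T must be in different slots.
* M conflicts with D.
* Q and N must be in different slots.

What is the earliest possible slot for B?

Precedence pushes B to at least 2.
B at 2 is achievable: B=2; N=3; W=4; M=3; Q=1; D=2; T=1.

2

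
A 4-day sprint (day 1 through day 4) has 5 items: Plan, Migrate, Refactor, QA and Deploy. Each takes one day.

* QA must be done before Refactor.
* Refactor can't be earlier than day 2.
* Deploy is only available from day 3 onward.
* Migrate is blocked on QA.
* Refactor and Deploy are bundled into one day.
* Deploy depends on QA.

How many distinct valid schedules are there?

Splitting on Plan: it can be day 1 (11), day 2 (11), day 3 (11), day 4 (11). Listing each branch's schedules as (Migrate, Refactor, QA, Deploy) by day number:
Plan=day 1: (2,3,1,3) (2,4,1,4) (3,3,1,3) (3,3,2,3) (3,4,1,4) (3,4,2,4) (4,3,1,3) (4,3,2,3) (4,4,1,4) (4,4,2,4) (4,4,3,4) — 11.
Plan=day 2: (2,3,1,3) (2,4,1,4) (3,3,1,3) (3,3,2,3) (3,4,1,4) (3,4,2,4) (4,3,1,3) (4,3,2,3) (4,4,1,4) (4,4,2,4) (4,4,3,4) — 11.
Plan=day 3: (2,3,1,3) (2,4,1,4) (3,3,1,3) (3,3,2,3) (3,4,1,4) (3,4,2,4) (4,3,1,3) (4,3,2,3) (4,4,1,4) (4,4,2,4) (4,4,3,4) — 11.
Plan=day 4: (2,3,1,3) (2,4,1,4) (3,3,1,3) (3,3,2,3) (3,4,1,4) (3,4,2,4) (4,3,1,3) (4,3,2,3) (4,4,1,4) (4,4,2,4) (4,4,3,4) — 11.
Summing: 11 + 11 + 11 + 11 = 44.

44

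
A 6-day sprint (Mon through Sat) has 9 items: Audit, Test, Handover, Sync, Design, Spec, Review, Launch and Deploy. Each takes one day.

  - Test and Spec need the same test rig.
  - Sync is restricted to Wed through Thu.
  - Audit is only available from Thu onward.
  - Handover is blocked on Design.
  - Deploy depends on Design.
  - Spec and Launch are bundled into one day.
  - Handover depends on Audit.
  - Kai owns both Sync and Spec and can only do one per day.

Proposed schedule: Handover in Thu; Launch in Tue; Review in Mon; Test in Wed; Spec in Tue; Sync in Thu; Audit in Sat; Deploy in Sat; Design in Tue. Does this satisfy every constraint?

Handover is blocked on Design — holds.
Spec and Launch are bundled into one day — holds.
Kai owns both Sync and Spec and can only do one per day — holds.
Test and Spec need the same test rig — holds.
Handover depends on Audit — violated.
Deploy depends on Design — holds.
Sync is restricted to Wed through Thu — holds.
Audit is only available from Thu onward — holds.

No — it violates: Handover depends on Audit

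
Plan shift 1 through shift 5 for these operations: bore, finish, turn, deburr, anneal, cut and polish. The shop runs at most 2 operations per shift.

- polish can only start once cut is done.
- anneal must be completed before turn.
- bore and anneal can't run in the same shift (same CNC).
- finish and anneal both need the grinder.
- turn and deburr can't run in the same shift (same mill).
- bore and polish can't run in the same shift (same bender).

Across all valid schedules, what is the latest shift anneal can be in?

shift 4

Downstream work caps anneal at shift 4.
anneal at shift 4 is achievable: finish in shift 2, bore in shift 1, anneal in shift 4, cut in shift 1, deburr in shift 3, turn in shift 5, polish in shift 2.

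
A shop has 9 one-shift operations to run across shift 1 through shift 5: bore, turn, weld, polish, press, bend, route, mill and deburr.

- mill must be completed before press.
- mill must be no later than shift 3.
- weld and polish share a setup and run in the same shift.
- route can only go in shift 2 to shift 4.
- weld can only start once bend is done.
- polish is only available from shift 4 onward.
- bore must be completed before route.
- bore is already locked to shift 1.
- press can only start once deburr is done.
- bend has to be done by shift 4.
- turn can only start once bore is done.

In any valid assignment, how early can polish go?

Polish is available from shift 4.
polish at shift 4 is achievable: polish in shift 4; weld in shift 4; turn in shift 2; bore in shift 1; press in shift 2; mill in shift 1; route in shift 2; bend in shift 1; deburr in shift 1.

shift 4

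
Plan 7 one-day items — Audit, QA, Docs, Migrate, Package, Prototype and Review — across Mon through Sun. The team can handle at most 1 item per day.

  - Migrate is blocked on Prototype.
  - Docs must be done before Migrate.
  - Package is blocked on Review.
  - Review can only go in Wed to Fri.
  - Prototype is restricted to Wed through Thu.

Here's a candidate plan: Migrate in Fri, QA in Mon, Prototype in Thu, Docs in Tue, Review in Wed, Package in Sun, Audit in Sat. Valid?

Valid

Docs must be done before Migrate — holds.
Package is blocked on Review — holds.
Review can only go in Wed to Fri — holds.
Prototype is restricted to Wed through Thu — holds.
Migrate is blocked on Prototype — holds.
The team can handle at most 1 item per day — holds.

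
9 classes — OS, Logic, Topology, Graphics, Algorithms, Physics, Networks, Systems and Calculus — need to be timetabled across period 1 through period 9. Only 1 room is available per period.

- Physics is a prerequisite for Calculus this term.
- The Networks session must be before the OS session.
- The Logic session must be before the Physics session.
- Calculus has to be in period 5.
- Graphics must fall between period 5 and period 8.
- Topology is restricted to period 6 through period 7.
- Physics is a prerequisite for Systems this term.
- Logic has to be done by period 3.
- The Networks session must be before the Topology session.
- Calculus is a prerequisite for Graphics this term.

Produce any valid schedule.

Graphics=period 7; Calculus=period 5; Topology=period 6; Algorithms=period 9; Physics=period 2; Systems=period 8; Networks=period 3; Logic=period 1; OS=period 4

Checking: Logic(period 1) before Physics(period 2); Calculus(period 5) before Graphics(period 7); Networks(period 3) before Topology(period 6); Networks(period 3) before OS(period 4); Physics(period 2) before Calculus(period 5); Physics(period 2) before Systems(period 8); Logic=period 1 in [period 1,period 3]; Topology=period 6 in [period 6,period 7]; Graphics=period 7 in [period 5,period 8]; Calculus=period 5 in [period 5,period 5]; max 1 per period (cap 1).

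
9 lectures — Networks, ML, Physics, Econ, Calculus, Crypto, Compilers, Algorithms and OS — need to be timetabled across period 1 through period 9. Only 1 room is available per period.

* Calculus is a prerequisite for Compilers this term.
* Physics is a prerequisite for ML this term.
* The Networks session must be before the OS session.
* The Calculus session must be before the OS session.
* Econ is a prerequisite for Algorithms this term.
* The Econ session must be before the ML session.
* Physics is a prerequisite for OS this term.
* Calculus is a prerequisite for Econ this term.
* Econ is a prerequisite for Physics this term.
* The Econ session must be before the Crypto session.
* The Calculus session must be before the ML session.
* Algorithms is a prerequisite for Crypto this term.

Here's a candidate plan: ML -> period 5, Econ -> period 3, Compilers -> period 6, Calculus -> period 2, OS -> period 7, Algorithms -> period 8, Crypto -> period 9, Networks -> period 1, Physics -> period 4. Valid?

Only 1 room is available per period — holds.
Calculus is a prerequisite for Econ this term — holds.
Econ is a prerequisite for Algorithms this term — holds.
The Calculus session must be before the OS session — holds.
Physics is a prerequisite for ML this term — holds.
Algorithms is a prerequisite for Crypto this term — holds.
Econ is a prerequisite for Physics this term — holds.
The Econ session must be before the Crypto session — holds.
The Calculus session must be before the ML session — holds.
Calculus is a prerequisite for Compilers this term — holds.
The Networks session must be before the OS session — holds.
Physics is a prerequisite for OS this term — holds.
The Econ session must be before the ML session — holds.

Yes, all constraints hold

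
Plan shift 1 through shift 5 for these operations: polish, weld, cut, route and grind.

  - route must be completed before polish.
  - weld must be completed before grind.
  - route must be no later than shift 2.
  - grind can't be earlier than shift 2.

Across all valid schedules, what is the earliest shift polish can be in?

shift 2

Precedence pushes polish to at least shift 2.
polish at shift 2 is achievable: polish -> shift 2, route -> shift 1, grind -> shift 2, cut -> shift 1, weld -> shift 1.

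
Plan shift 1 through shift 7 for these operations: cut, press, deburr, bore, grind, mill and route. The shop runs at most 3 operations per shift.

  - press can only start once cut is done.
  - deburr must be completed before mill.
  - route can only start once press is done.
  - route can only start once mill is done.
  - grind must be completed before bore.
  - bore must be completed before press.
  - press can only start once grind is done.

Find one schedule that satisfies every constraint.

grind in shift 1; press in shift 3; route in shift 4; deburr in shift 1; mill in shift 2; bore in shift 2; cut in shift 1

Checking: bore(shift 2) before press(shift 3); grind(shift 1) before press(shift 3); press(shift 3) before route(shift 4); deburr(shift 1) before mill(shift 2); mill(shift 2) before route(shift 4); grind(shift 1) before bore(shift 2); cut(shift 1) before press(shift 3); max 3 per shift (cap 3).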